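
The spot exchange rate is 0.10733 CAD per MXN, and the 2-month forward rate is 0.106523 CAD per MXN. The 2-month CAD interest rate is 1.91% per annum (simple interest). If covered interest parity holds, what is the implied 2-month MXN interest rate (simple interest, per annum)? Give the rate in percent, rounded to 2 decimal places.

T = 2/12 years.
CIP gives F = S · g_CAD/g_MXN, so g_CAD/g_MXN = 0.106523/0.10733 = 0.9924811.
The CAD side grows by 1 + 0.0191×2/12 = 1.0031833.
Hence g_MXN = 1.0107833.
r = (1.0107833 − 1)/(2/12) = 0.064700 → 6.47%.

6.47%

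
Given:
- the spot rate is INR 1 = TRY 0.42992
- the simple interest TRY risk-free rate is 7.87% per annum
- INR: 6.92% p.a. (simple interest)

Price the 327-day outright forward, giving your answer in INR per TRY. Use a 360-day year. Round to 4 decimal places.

2.3073

T = 327/360 years.
Growth of 1 TRY over T: 1 + 0.0787×327/360 = 1.0714858.
Growth of 1 INR over T: 1 + 0.0692×327/360 = 1.0628567.
So F = 0.42992 × 1.0714858 / 1.0628567 = 0.4334104 (TRY/INR).
Invert for INR per TRY: 1 / 0.4334104 = 2.3073.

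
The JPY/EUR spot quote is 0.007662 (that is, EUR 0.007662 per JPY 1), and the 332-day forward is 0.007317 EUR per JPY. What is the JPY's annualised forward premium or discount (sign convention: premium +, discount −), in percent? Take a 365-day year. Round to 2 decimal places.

T = 332/365 years.
(F − S)/S = (0.007317 − 0.007662)/0.007662 = -0.0450274.
Per annum: -0.0450274 / (332/365) = -0.049503 = -4.95%.

-4.95%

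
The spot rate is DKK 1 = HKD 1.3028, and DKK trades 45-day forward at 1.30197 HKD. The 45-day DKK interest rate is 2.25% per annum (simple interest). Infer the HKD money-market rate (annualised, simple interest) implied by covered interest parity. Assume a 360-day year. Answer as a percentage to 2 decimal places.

1.74%

T = 45/360 years.
By CIP, F/S equals the HKD-to-DKK growth ratio: 1.30197/1.3028 = 0.9993629.
DKK growth factor: 1 + 0.0225×45/360 = 1.0028125.
That pins the HKD growth at 1.0021736.
r = (1.0021736 − 1)/(45/360) = 0.017389 → 1.74%.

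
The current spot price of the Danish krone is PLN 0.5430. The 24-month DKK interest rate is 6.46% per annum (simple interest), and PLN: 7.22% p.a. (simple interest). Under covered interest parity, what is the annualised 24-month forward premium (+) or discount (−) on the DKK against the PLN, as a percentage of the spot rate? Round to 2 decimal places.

+0.67%

T = 2 years.
No-arbitrage forward: 0.543 × 1.144400 / 1.129200 = 0.5503092 PLN/DKK.
Annualised premium = (F − S)/S × (1/T) = (0.5503092 − 0.543)/0.543 ÷ 2 = 0.67%.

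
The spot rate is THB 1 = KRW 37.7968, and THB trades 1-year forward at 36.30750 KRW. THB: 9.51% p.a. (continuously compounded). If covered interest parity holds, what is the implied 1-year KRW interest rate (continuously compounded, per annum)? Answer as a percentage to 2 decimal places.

T = 1 year.
F/S = 36.3075/37.7968 = 0.9605972 = (growth of KRW) / (growth of THB).
THB growth factor: e^(0.0951×1) = 1.0997688.
That pins the KRW growth at 1.0564348.
r = ln(1.0564348)/1 = 0.054900 → 5.49%.

5.49%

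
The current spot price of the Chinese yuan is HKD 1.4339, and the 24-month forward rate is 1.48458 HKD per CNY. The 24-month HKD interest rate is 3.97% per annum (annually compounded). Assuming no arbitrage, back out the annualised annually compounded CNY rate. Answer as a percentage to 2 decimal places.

T = 2 years.
CIP gives F = S · g_HKD/g_CNY, so g_HKD/g_CNY = 1.48458/1.4339 = 1.0353442.
HKD growth factor: (1 + 0.0397)^2 = 1.0809761.
That pins the CNY growth at 1.0440741.
r = 1.0440741^(1/2) − 1 = 0.021799 → 2.18%.

2.18%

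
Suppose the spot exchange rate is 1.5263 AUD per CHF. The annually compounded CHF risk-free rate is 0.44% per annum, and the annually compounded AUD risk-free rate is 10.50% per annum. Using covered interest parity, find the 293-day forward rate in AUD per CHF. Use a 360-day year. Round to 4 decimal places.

1.6496

T = 293/360 years.
AUD accumulates by (1 + 0.1050)^(293/360) = 1.0846561.
Growth of 1 CHF over T: (1 + 0.0044)^(293/360) = 1.0035796.
CIP: F = S · (grow AUD)/(grow CHF) = 1.5263 × 1.0846561/1.0035796 = 1.649606 AUD per CHF.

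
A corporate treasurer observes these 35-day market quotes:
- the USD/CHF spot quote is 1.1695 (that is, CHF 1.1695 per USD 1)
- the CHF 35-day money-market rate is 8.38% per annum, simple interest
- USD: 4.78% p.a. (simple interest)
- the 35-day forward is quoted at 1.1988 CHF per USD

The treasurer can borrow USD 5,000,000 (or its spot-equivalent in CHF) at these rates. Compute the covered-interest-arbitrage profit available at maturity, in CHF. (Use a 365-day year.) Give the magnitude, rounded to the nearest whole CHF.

CHF 126,986

T = 35/365 years.
Keep in USD, deliver into the forward: 5,000,000·1.004583562·1.1988 = CHF 6,021,473.87.
Swap to CHF now, deposit: 5,000,000·1.1695·1.008035616 = CHF 5,894,488.26.
The quoted forward overvalues USD, so borrow CHF, buy USD at spot, deposit the USD at 4.78%, and sell the proceeds forward at 1.1988.
Profit = 6,021,473.87 − 5,894,488.26 = CHF 126,986.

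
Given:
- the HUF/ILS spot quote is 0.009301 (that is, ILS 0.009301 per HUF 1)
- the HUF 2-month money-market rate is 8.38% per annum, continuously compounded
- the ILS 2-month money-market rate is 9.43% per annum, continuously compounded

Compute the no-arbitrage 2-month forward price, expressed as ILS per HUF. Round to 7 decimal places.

0.0093173

T = 2/12 years.
ILS accumulates by e^(0.0943×2/12) = 1.0158408.
Growth of 1 HUF over T: e^(0.0838×2/12) = 1.0140647.
So F = 0.009301 × 1.0158408 / 1.0140647 = 0.009317290 (ILS/HUF).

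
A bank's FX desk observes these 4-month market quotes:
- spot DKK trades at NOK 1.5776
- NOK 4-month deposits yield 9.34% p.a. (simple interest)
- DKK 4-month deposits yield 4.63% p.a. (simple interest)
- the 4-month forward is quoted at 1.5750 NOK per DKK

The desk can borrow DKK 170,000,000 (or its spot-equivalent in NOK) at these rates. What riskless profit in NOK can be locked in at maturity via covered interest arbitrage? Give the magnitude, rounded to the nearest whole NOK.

T = 4/12 years.
Invest the DKK and cover forward: 170,000,000 × 1.01543333333 × 1.5750 = NOK 271,882,275.00.
Convert at spot and invest in NOK: 170,000,000 × 1.5776 × 1.03113333333 = NOK 276,541,710.93.
The quoted forward undervalues DKK, so borrow DKK, convert to NOK at spot, deposit the NOK at 9.34%, and buy DKK forward at 1.5750 to cover the loan.
The gap between the two covered legs is NOK 4,659,436.

NOK 4,659,436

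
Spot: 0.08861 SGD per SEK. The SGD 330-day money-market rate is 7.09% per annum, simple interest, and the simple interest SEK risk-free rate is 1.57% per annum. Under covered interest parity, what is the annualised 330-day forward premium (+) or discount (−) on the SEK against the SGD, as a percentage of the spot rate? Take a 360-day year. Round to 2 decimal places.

+5.44%

T = 330/360 years.
CIP forward (SGD per SEK) = 0.08861 × 1.0649917/1.0143917 = 0.09303005.
(F − S)/S ÷ T = (0.09303005 − 0.08861)/0.08861/(330/360) = 0.054417 → 5.44%.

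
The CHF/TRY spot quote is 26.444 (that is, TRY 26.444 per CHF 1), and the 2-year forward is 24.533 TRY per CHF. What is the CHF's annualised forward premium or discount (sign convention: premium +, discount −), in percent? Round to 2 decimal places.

-3.61%

T = 2 years.
Period premium: (24.533 − 26.444)/26.444 = -0.0722659.
Annualise by dividing by T: -0.0722659 / 2 = -0.036133 → -3.61%.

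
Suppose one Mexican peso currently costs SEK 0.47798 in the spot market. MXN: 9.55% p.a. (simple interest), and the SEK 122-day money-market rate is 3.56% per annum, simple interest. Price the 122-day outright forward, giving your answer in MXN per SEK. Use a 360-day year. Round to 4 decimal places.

T = 122/360 years.
SEK growth factor: 1 + 0.0356×122/360 = 1.0120644.
Growth of 1 MXN over T: 1 + 0.0955×122/360 = 1.0323639.
CIP: F = S · (grow SEK)/(grow MXN) = 0.47798 × 1.0120644/1.0323639 = 0.4685814 SEK per MXN.
Quoted the other way: 1/0.4685814 = 2.1341 MXN per SEK.

2.1341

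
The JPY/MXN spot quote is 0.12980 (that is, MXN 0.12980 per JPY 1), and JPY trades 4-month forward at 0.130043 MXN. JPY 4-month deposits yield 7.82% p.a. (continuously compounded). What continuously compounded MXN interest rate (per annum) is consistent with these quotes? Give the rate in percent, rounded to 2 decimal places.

8.38%

T = 4/12 years.
CIP gives F = S · g_MXN/g_JPY, so g_MXN/g_JPY = 0.130043/0.1298 = 1.0018721.
The JPY side grows by e^(0.0782×4/12) = 1.0264094.
That pins the MXN growth at 1.0283309.
r = ln(1.0283309)/(4/12) = 0.083811 → 8.38%.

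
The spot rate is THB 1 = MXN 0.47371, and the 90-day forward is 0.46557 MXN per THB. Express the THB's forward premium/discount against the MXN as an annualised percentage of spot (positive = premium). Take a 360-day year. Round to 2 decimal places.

-6.87%

T = 90/360 years.
(F − S)/S = (0.46557 − 0.47371)/0.47371 = -0.0171835.
Annualise by dividing by T: -0.0171835 / (90/360) = -0.068734 → -6.87%.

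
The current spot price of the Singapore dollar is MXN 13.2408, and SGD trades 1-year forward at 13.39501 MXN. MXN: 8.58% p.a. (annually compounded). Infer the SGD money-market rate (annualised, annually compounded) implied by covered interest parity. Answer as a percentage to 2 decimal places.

T = 1 year.
CIP gives F = S · g_MXN/g_SGD, so g_MXN/g_SGD = 13.39501/13.2408 = 1.0116466.
The MXN side grows by (1 + 0.0858)^1 = 1.085800.
Hence g_SGD = 1.0732997.
r = 1.0732997^(1/1) − 1 = 0.073300 → 7.33%.

7.33%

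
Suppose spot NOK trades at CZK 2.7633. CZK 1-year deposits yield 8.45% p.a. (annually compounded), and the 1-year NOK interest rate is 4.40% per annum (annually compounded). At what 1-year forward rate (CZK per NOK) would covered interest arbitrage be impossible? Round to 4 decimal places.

2.8705

T = 1 year.
CZK accumulates by (1 + 0.0845)^1 = 1.084500.
Growth of 1 NOK over T: (1 + 0.0440)^1 = 1.044000.
CIP: F = S · (grow CZK)/(grow NOK) = 2.7633 × 1.084500/1.044000 = 2.870497 CZK per NOK.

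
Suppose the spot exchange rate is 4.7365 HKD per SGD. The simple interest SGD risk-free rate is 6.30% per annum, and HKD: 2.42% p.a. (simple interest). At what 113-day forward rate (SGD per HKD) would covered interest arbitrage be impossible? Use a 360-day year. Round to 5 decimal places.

T = 113/360 years.
HKD growth factor: 1 + 0.0242×113/360 = 1.0075961.
Growth of 1 SGD over T: 1 + 0.0630×113/360 = 1.019775.
So F = 4.7365 × 1.0075961 / 1.019775 = 4.679933 (HKD/SGD).
Quoted the other way: 1/4.679933 = 0.21368 SGD per HKD.

0.21368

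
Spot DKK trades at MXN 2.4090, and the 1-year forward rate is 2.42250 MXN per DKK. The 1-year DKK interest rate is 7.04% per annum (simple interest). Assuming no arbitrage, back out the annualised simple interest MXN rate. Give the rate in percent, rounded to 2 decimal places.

T = 1 year.
CIP gives F = S · g_MXN/g_DKK, so g_MXN/g_DKK = 2.4225/2.409 = 1.0056040.
DKK growth factor: 1 + 0.0704×1 = 1.070400.
That pins the MXN growth at 1.0763985.
(1.0763985 − 1)/T = 0.076399, i.e. 7.64%.

7.64%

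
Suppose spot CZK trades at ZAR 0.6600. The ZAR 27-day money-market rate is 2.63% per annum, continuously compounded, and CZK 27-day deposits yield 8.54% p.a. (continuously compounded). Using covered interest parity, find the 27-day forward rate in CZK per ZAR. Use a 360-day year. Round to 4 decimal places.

1.5219

T = 27/360 years.
ZAR accumulates by e^(0.0263×27/360) = 1.0019744.
CZK growth factor: e^(0.0854×27/360) = 1.0064256.
Forward (ZAR per CZK) = 0.66 × 1.0019744 / 1.0064256 = 0.6570810.
Invert for CZK per ZAR: 1 / 0.6570810 = 1.5219.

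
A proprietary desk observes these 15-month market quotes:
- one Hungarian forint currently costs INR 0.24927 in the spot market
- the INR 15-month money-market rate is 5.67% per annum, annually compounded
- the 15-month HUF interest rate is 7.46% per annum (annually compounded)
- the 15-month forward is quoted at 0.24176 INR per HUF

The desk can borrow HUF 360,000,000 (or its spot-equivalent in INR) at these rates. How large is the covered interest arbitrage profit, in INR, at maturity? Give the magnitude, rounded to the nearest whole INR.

INR 917,981

T = 15/12 years.
Route A — deposit HUF, sell forward: 360,000,000 × 1.0941038476 × 0.24176 = INR 95,223,796.63.
Route B — convert at spot, deposit INR: 360,000,000 × 0.24927 × 1.0713703774 = INR 96,141,777.83.
The quoted forward undervalues HUF, so borrow HUF, convert to INR at spot, deposit the INR at 5.67%, and buy HUF forward at 0.24176 to cover the loan.
Arbitrage profit = |95,223,796.63 − 96,141,777.83| = INR 917,981.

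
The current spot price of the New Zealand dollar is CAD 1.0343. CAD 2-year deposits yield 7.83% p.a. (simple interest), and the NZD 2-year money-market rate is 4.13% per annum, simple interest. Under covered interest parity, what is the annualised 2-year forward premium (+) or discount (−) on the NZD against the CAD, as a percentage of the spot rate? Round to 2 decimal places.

T = 2 years.
CIP forward (CAD per NZD) = 1.0343 × 1.156600/1.082600 = 1.1049985.
(F − S)/S ÷ T = (1.1049985 − 1.0343)/1.0343/2 = 0.034177 → 3.42%.

+3.42%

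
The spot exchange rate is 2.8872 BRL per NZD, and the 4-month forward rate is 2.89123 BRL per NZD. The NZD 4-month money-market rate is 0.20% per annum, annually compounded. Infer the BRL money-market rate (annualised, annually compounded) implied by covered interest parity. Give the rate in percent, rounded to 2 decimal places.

T = 4/12 years.
CIP gives F = S · g_BRL/g_NZD, so g_BRL/g_NZD = 2.89123/2.8872 = 1.0013958.
The NZD side grows by (1 + 0.0020)^(4/12) = 1.0006662.
So the BRL growth factor = 1.0020629.
Annualise: 1.0020629^(12/4) − 1 = 0.006201 = 0.62%.

0.62%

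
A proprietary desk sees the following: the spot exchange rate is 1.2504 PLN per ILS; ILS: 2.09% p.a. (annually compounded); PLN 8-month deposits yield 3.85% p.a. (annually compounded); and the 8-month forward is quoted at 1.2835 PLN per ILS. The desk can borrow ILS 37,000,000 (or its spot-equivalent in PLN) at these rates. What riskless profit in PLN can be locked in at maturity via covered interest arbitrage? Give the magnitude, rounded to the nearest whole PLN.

PLN 704,132

T = 8/12 years.
Keep in ILS, deliver into the forward: 37,000,000·1.0138852443·1.2835 = PLN 48,148,903.31.
Swap to PLN now, deposit: 37,000,000·1.2504·1.0255047286 = PLN 47,444,771.17.
The quoted forward overvalues ILS, so borrow PLN, buy ILS at spot, deposit the ILS at 2.09%, and sell the proceeds forward at 1.2835.
The gap between the two covered legs is PLN 704,132.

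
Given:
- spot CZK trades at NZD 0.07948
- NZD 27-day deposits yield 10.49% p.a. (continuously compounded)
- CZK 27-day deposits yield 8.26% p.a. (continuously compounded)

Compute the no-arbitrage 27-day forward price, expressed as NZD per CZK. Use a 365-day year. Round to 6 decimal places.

T = 27/365 years.
NZD growth factor: e^(0.1049×27/365) = 1.0077899.
Growth of 1 CZK over T: e^(0.0826×27/365) = 1.0061288.
So F = 0.07948 × 1.0077899 / 1.0061288 = 0.07961122 (NZD/CZK).

0.079611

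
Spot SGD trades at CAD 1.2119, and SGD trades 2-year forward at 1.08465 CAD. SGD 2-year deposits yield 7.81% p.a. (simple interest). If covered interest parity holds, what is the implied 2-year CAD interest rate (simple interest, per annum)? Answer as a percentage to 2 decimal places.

T = 2 years.
CIP gives F = S · g_CAD/g_SGD, so g_CAD/g_SGD = 1.08465/1.2119 = 0.8949996.
SGD growth factor: 1 + 0.0781×2 = 1.156200.
Hence g_CAD = 1.0347985.
r = (1.0347985 − 1)/2 = 0.017399 → 1.74%.

1.74%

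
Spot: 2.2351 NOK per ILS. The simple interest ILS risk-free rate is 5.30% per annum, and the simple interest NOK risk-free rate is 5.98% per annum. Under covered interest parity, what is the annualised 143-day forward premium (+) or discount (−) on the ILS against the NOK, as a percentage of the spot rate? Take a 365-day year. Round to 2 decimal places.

+0.67%

T = 143/365 years.
F = S · g_NOK/g_ILS = 2.2351 × 1.0234285/1.0207644 = 2.2409334.
Annualised premium = (F − S)/S × (1/T) = (2.2409334 − 2.2351)/2.2351 ÷ (143/365) = 0.67%.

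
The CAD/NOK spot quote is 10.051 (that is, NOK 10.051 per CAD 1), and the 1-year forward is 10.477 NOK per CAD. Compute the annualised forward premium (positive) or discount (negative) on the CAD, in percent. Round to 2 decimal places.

T = 1 year.
CAD trades forward at +4.23838% vs spot over the period.
Per annum: 0.0423838 / 1 = 0.042384 = 4.24%.

+4.24%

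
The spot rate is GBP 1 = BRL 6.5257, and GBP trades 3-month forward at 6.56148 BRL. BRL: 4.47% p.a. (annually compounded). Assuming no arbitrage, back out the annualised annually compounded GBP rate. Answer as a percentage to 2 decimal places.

2.21%

T = 3/12 years.
CIP gives F = S · g_BRL/g_GBP, so g_BRL/g_GBP = 6.56148/6.5257 = 1.0054829.
The BRL side grows by (1 + 0.0447)^(3/12) = 1.0109924.
Hence g_GBP = 1.0054795.
r = 1.0054795^(12/3) − 1 = 0.022099 → 2.21%.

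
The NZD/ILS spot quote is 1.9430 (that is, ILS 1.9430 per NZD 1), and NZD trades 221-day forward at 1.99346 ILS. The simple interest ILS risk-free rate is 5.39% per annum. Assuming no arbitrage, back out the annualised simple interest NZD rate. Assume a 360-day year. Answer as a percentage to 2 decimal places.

1.13%

T = 221/360 years.
By CIP, F/S equals the ILS-to-NZD growth ratio: 1.99346/1.943 = 1.0259701.
ILS growth factor: 1 + 0.0539×221/360 = 1.0330886.
So the NZD growth factor = 1.0069383.
(1.0069383 − 1)/T = 0.011302, i.e. 1.13%.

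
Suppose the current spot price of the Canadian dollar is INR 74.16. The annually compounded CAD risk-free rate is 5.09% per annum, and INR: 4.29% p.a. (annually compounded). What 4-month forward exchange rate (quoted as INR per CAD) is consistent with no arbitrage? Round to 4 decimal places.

T = 4/12 years.
INR accumulates by (1 + 0.0429)^(4/12) = 1.01410025.
CAD accumulates by (1 + 0.0509)^(4/12) = 1.01668667.
So F = 74.16 × 1.01410025 / 1.01668667 = 73.971339 (INR/CAD).

73.9713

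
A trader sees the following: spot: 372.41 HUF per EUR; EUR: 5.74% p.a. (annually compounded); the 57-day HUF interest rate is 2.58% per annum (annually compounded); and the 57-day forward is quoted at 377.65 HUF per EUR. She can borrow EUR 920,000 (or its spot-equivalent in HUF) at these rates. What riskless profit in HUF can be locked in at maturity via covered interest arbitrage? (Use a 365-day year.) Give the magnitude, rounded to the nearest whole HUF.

HUF 6,496,683

T = 57/365 years.
Invest the EUR and cover forward: 920,000 × 1.0087541079 × 377.65 = HUF 350,479,509.74.
Convert at spot and invest in HUF: 920,000 × 372.41 × 1.003985866 = HUF 343,982,826.25.
The quoted forward overvalues EUR, so borrow HUF, buy EUR at spot, deposit the EUR at 5.74%, and sell the proceeds forward at 377.65.
Arbitrage profit = |350,479,509.74 − 343,982,826.25| = HUF 6,496,683.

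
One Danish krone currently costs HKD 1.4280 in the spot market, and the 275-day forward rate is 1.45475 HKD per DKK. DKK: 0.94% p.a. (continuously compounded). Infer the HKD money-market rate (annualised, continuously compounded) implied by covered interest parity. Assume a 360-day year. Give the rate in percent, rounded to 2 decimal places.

3.37%

T = 275/360 years.
By CIP, F/S equals the HKD-to-DKK growth ratio: 1.45475/1.428 = 1.0187325.
The DKK side grows by e^(0.0094×275/360) = 1.0072064.
So the HKD growth factor = 1.0260739.
r = ln(1.0260739)/(275/360) = 0.033696 → 3.37%.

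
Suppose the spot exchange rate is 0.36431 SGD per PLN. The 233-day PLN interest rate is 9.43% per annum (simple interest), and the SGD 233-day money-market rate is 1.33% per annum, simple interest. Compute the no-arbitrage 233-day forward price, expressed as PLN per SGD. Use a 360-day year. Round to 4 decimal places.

T = 233/360 years.
Growth of 1 SGD over T: 1 + 0.0133×233/360 = 1.0086081.
Growth of 1 PLN over T: 1 + 0.0943×233/360 = 1.0610331.
CIP: F = S · (grow SGD)/(grow PLN) = 0.36431 × 1.0086081/1.0610331 = 0.3463097 SGD per PLN.
Invert for PLN per SGD: 1 / 0.3463097 = 2.8876.

2.8876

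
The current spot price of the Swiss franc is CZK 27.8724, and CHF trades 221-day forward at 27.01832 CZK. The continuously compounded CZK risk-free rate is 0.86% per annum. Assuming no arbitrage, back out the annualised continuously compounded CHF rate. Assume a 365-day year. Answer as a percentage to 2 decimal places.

T = 221/365 years.
By CIP, F/S equals the CZK-to-CHF growth ratio: 27.01832/27.8724 = 0.9693575.
The CZK side grows by e^(0.0086×221/365) = 1.0052207.
So the CHF growth factor = 1.0369969.
Take logs: ln 1.0369969 / (221/365) = 0.060000, so 6.00%.

6.00%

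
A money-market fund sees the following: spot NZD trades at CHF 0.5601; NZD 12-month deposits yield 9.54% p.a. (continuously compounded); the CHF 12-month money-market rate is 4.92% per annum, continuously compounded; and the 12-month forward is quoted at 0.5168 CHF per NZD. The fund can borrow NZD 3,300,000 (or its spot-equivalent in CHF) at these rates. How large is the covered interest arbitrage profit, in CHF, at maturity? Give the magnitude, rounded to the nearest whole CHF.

CHF 65,390

T = 1 year.
Keep in NZD, deliver into the forward: 3,300,000·1.100098807·0.5168 = CHF 1,876,152.51.
Swap to CHF now, deposit: 3,300,000·0.5601·1.050430416 = CHF 1,941,542.05.
The quoted forward undervalues NZD, so borrow NZD, convert to CHF at spot, deposit the CHF at 4.92%, and buy NZD forward at 0.5168 to cover the loan.
Arbitrage profit = |1,876,152.51 − 1,941,542.05| = CHF 65,390.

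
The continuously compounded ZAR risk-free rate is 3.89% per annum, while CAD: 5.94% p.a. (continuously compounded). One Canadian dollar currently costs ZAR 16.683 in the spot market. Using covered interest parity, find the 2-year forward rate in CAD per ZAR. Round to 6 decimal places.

T = 2 years.
ZAR accumulates by e^(0.0389×2) = 1.0809065.
Growth of 1 CAD over T: e^(0.0594×2) = 1.1261447.
So F = 16.683 × 1.0809065 / 1.1261447 = 16.01283 (ZAR/CAD).
Quoted the other way: 1/16.01283 = 0.062450 CAD per ZAR.

0.062450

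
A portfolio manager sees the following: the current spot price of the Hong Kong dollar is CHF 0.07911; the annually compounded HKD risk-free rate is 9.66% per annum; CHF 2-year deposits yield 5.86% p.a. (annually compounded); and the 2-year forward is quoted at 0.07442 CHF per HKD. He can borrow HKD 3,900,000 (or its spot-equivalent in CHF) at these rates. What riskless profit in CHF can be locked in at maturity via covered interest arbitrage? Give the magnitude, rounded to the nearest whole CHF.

T = 2 years.
Invest the HKD and cover forward: 3,900,000 × 1.20253156 × 0.07442 = CHF 349,020.35.
Convert at spot and invest in CHF: 3,900,000 × 0.07911 × 1.12063396 = CHF 345,748.08.
The quoted forward overvalues HKD, so borrow CHF, buy HKD at spot, deposit the HKD at 9.66%, and sell the proceeds forward at 0.07442.
Profit = 349,020.35 − 345,748.08 = CHF 3,272.

CHF 3,272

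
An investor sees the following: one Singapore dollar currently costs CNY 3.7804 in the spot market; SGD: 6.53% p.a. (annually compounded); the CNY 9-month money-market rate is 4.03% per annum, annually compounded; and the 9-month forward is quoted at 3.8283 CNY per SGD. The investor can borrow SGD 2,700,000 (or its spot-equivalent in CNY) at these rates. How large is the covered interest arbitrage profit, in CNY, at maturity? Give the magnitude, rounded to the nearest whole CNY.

CNY 324,552

T = 9/12 years.
Invest the SGD and cover forward: 2,700,000 × 1.048585735 × 3.8283 = CNY 10,838,612.08.
Convert at spot and invest in CNY: 2,700,000 × 3.7804 × 1.0300752418 = CNY 10,514,060.40.
The quoted forward overvalues SGD, so borrow CNY, buy SGD at spot, deposit the SGD at 6.53%, and sell the proceeds forward at 3.8283.
Arbitrage profit = |10,838,612.08 − 10,514,060.40| = CNY 324,552.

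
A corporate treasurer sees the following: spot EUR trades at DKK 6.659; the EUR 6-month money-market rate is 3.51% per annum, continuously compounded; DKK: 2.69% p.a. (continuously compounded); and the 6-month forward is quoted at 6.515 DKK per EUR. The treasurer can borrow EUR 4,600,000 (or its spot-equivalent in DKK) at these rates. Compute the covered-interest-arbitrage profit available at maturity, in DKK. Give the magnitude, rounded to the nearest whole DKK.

DKK 546,577

T = 6/12 years.
Route A — deposit EUR, sell forward: 4,600,000 × 1.0177049061 × 6.515 = DKK 30,499,598.33.
Route B — convert at spot, deposit DKK: 4,600,000 × 6.659 × 1.0135408581 = DKK 31,046,175.44.
The quoted forward undervalues EUR, so borrow EUR, convert to DKK at spot, deposit the DKK at 2.69%, and buy EUR forward at 6.515 to cover the loan.
Profit = 31,046,175.44 − 30,499,598.33 = DKK 546,577.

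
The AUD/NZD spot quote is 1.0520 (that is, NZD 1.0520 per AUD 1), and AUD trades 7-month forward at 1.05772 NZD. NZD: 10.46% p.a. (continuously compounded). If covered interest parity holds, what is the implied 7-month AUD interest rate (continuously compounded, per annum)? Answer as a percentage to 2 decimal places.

9.53%

T = 7/12 years.
F/S = 1.05772/1.052 = 1.0054373 = (growth of NZD) / (growth of AUD).
The NZD side grows by e^(0.1046×7/12) = 1.0629166.
So the AUD growth factor = 1.0571685.
r = ln(1.0571685)/(7/12) = 0.095304 → 9.53%.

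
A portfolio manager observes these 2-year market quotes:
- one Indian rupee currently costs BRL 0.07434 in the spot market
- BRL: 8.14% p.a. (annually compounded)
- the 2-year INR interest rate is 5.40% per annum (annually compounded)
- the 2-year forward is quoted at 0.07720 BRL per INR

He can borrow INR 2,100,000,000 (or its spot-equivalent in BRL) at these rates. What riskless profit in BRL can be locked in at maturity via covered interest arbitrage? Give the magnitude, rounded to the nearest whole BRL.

T = 2 years.
Invest the INR and cover forward: 2,100,000,000 × 1.110916 × 0.07720 = BRL 180,101,701.92.
Convert at spot and invest in BRL: 2,100,000,000 × 0.07434 × 1.16942596 = BRL 182,563,764.32.
The quoted forward undervalues INR, so borrow INR, convert to BRL at spot, deposit the BRL at 8.14%, and buy INR forward at 0.07720 to cover the loan.
The gap between the two covered legs is BRL 2,462,062.

BRL 2,462,062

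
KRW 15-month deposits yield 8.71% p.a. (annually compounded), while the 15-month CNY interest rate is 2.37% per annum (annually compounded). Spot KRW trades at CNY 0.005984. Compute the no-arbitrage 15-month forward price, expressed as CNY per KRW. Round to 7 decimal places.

T = 15/12 years.
Growth of 1 CNY over T: (1 + 0.0237)^(15/12) = 1.0297122.
Growth of 1 KRW over T: (1 + 0.0871)^(15/12) = 1.1100355.
CIP: F = S · (grow CNY)/(grow KRW) = 0.005984 × 1.0297122/1.1100355 = 0.005550992 CNY per KRW.

0.0055510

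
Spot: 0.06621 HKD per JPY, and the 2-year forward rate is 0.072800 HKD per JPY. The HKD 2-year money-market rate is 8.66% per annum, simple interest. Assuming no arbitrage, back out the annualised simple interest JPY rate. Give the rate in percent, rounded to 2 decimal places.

T = 2 years.
CIP gives F = S · g_HKD/g_JPY, so g_HKD/g_JPY = 0.0728/0.06621 = 1.0995318.
The HKD side grows by 1 + 0.0866×2 = 1.173200.
So the JPY growth factor = 1.0669996.
r = (1.0669996 − 1)/2 = 0.033500 → 3.35%.

3.35%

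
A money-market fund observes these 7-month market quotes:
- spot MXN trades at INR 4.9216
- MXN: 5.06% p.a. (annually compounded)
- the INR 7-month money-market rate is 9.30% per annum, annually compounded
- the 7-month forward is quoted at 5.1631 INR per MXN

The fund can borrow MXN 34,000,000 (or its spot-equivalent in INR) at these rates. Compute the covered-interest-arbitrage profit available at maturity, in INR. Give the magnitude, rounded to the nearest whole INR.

INR 4,429,837

T = 7/12 years.
Keep in MXN, deliver into the forward: 34,000,000·1.02921272697·5.1631 = INR 180,673,559.84.
Swap to INR now, deposit: 34,000,000·4.9216·1.05324262744 = INR 176,243,723.12.
The quoted forward overvalues MXN, so borrow INR, buy MXN at spot, deposit the MXN at 5.06%, and sell the proceeds forward at 5.1631.
Profit = 180,673,559.84 − 176,243,723.12 = INR 4,429,837.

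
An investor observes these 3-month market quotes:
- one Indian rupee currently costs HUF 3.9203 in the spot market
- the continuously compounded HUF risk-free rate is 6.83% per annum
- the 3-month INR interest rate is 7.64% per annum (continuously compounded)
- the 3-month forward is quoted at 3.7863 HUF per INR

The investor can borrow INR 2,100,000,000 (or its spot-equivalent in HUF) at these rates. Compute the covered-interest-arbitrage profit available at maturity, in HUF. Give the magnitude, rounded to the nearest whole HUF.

HUF 269,851,037

T = 3/12 years.
Route A — deposit INR, sell forward: 2,100,000,000 × 1.019283571878 × 3.7863 = HUF 8,104,558,115.22.
Route B — convert at spot, deposit HUF: 2,100,000,000 × 3.9203 × 1.017221611085 = HUF 8,374,409,152.07.
The quoted forward undervalues INR, so borrow INR, convert to HUF at spot, deposit the HUF at 6.83%, and buy INR forward at 3.7863 to cover the loan.
Profit = 8,374,409,152.07 − 8,104,558,115.22 = HUF 269,851,037.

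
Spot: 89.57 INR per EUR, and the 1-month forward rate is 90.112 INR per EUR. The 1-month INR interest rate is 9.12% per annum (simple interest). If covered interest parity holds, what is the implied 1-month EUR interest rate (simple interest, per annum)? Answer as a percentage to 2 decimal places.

T = 1/12 years.
By CIP, F/S equals the INR-to-EUR growth ratio: 90.112/89.57 = 1.0060511.
INR growth factor: 1 + 0.0912×1/12 = 1.007600.
Hence g_EUR = 1.0015396.
r = (1.0015396 − 1)/(1/12) = 0.018475 → 1.85%.

1.85%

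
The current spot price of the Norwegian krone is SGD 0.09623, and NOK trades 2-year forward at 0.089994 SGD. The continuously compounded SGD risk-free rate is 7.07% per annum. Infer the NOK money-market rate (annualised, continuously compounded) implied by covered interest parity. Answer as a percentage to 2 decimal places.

T = 2 years.
F/S = 0.089994/0.09623 = 0.9351969 = (growth of SGD) / (growth of NOK).
SGD growth factor: e^(0.0707×2) = 1.1518853.
That pins the NOK growth at 1.2317035.
Take logs: ln 1.2317035 / 2 = 0.104199, so 10.42%.

10.42%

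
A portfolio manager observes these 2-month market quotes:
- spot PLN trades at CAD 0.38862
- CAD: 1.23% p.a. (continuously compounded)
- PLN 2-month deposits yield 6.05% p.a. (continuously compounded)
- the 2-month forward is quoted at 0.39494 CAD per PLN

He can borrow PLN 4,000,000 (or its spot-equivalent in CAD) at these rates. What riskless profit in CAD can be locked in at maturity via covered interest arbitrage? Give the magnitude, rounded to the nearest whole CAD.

T = 2/12 years.
Invest the PLN and cover forward: 4,000,000 × 1.010134341 × 0.39494 = CAD 1,595,769.83.
Convert at spot and invest in CAD: 4,000,000 × 0.38862 × 1.002052103 = CAD 1,557,669.95.
The quoted forward overvalues PLN, so borrow CAD, buy PLN at spot, deposit the PLN at 6.05%, and sell the proceeds forward at 0.39494.
The gap between the two covered legs is CAD 38,100.

CAD 38,100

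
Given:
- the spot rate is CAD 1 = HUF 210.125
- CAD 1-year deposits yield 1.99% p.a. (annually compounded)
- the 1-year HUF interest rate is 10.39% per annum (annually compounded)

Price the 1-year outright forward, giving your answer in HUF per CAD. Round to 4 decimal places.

T = 1 year.
HUF growth factor: (1 + 0.1039)^1 = 1.103900.
Growth of 1 CAD over T: (1 + 0.0199)^1 = 1.019900.
Forward (HUF per CAD) = 210.125 × 1.103900 / 1.019900 = 227.431108.

227.4311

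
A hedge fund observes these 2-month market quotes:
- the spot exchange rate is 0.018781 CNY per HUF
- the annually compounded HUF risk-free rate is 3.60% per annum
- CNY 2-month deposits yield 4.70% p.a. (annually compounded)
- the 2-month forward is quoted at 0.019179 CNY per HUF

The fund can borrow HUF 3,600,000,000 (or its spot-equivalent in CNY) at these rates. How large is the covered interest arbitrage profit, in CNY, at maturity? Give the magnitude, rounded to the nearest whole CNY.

CNY 1,321,445

T = 2/12 years.
Keep in HUF, deliver into the forward: 3,600,000,000·1.0059119309·0.019179 = CNY 69,452,585.72.
Swap to CNY now, deposit: 3,600,000,000·0.018781·1.007684195 = CNY 68,131,140.72.
The quoted forward overvalues HUF, so borrow CNY, buy HUF at spot, deposit the HUF at 3.60%, and sell the proceeds forward at 0.019179.
Profit = 69,452,585.72 − 68,131,140.72 = CNY 1,321,445.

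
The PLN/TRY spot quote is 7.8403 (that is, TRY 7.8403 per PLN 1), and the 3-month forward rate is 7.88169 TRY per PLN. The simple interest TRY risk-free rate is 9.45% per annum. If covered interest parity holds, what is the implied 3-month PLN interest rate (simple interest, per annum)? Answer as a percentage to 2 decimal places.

T = 3/12 years.
F/S = 7.88169/7.8403 = 1.0052791 = (growth of TRY) / (growth of PLN).
TRY growth factor: 1 + 0.0945×3/12 = 1.023625.
That pins the PLN growth at 1.0182496.
(1.0182496 − 1)/T = 0.072998, i.e. 7.30%.

7.30%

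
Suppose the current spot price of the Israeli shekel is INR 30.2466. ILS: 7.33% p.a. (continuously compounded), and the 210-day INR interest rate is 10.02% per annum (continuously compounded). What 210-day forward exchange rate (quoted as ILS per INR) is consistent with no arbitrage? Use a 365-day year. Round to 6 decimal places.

T = 210/365 years.
Growth of 1 INR over T: e^(0.1002×210/365) = 1.0593434.
Growth of 1 ILS over T: e^(0.0733×210/365) = 1.0430745.
Forward (INR per ILS) = 30.2466 × 1.0593434 / 1.0430745 = 30.71836.
Invert for ILS per INR: 1 / 30.71836 = 0.032554.

0.032554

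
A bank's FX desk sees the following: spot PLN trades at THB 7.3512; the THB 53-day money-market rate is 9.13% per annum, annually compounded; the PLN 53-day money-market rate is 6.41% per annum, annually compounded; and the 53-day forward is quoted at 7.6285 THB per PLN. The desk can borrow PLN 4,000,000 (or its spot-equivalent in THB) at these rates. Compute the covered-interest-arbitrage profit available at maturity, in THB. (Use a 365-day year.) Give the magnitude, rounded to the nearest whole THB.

T = 53/365 years.
Keep in PLN, deliver into the forward: 4,000,000·1.0090623418·7.6285 = THB 30,790,528.30.
Swap to THB now, deposit: 4,000,000·7.3512·1.012767367 = THB 29,780,221.87.
The quoted forward overvalues PLN, so borrow THB, buy PLN at spot, deposit the PLN at 6.41%, and sell the proceeds forward at 7.6285.
Arbitrage profit = |30,790,528.30 − 29,780,221.87| = THB 1,010,306.

THB 1,010,306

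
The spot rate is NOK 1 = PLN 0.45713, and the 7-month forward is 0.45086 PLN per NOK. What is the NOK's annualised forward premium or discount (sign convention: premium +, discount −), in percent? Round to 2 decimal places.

T = 7/12 years.
Period premium: (0.45086 − 0.45713)/0.45713 = -0.0137160.
Annualise by dividing by T: -0.0137160 / (7/12) = -0.023513 → -2.35%.

-2.35%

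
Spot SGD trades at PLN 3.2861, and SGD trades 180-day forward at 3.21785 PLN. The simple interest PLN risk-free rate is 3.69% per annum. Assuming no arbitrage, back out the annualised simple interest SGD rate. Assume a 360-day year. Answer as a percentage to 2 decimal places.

T = 180/360 years.
By CIP, F/S equals the PLN-to-SGD growth ratio: 3.21785/3.2861 = 0.9792307.
The PLN side grows by 1 + 0.0369×180/360 = 1.018450.
That pins the SGD growth at 1.0400511.
r = (1.0400511 − 1)/(180/360) = 0.080102 → 8.01%.

8.01%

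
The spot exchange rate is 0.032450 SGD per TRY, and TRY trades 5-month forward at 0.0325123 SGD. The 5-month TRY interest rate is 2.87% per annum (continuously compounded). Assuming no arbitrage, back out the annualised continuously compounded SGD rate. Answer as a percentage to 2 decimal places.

3.33%

T = 5/12 years.
CIP gives F = S · g_SGD/g_TRY, so g_SGD/g_TRY = 0.0325123/0.03245 = 1.0019199.
TRY growth factor: e^(0.0287×5/12) = 1.0120301.
So the SGD growth factor = 1.0139731.
Take logs: ln 1.0139731 / (5/12) = 0.033303, so 3.33%.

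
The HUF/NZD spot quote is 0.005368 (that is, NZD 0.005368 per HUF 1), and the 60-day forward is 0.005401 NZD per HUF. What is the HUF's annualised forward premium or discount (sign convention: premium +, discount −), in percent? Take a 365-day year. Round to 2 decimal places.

+3.74%

T = 60/365 years.
(F − S)/S = (0.005401 − 0.005368)/0.005368 = 0.0061475.
Per annum: 0.0061475 / (60/365) = 0.037397 = 3.74%.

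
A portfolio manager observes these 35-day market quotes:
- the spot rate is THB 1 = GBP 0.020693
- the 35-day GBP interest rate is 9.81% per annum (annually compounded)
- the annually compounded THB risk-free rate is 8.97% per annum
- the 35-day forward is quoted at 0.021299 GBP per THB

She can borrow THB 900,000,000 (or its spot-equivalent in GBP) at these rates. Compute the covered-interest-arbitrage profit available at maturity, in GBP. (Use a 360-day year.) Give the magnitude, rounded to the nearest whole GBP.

GBP 535,948

T = 35/360 years.
Keep in THB, deliver into the forward: 900,000,000·1.0083865972·0.021299 = GBP 19,329,863.52.
Swap to GBP now, deposit: 900,000,000·0.020693·1.0091397074 = GBP 18,793,915.17.
The quoted forward overvalues THB, so borrow GBP, buy THB at spot, deposit the THB at 8.97%, and sell the proceeds forward at 0.021299.
Profit = 19,329,863.52 − 18,793,915.17 = GBP 535,948.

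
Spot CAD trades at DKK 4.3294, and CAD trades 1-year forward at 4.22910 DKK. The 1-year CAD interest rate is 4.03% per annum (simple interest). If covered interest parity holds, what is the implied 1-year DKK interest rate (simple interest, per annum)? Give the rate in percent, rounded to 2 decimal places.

1.62%

T = 1 year.
By CIP, F/S equals the DKK-to-CAD growth ratio: 4.2291/4.3294 = 0.9768328.
CAD growth factor: 1 + 0.0403×1 = 1.040300.
That pins the DKK growth at 1.0161992.
(1.0161992 − 1)/T = 0.016199, i.e. 1.62%.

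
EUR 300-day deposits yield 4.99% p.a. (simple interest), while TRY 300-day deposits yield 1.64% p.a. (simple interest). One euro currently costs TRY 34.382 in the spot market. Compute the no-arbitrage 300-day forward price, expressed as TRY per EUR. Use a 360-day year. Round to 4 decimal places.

T = 300/360 years.
TRY accumulates by 1 + 0.0164×300/360 = 1.01366667.
Growth of 1 EUR over T: 1 + 0.0499×300/360 = 1.04158333.
So F = 34.382 × 1.01366667 / 1.04158333 = 33.460489 (TRY/EUR).

33.4605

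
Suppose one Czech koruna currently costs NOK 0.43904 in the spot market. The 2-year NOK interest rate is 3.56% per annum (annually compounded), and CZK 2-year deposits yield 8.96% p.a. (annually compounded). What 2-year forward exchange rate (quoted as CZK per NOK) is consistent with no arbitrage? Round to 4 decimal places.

T = 2 years.
NOK growth factor: (1 + 0.0356)^2 = 1.0724674.
CZK growth factor: (1 + 0.0896)^2 = 1.1872282.
Forward (NOK per CZK) = 0.43904 × 1.0724674 / 1.1872282 = 0.3966012.
Quoted the other way: 1/0.3966012 = 2.5214 CZK per NOK.

2.5214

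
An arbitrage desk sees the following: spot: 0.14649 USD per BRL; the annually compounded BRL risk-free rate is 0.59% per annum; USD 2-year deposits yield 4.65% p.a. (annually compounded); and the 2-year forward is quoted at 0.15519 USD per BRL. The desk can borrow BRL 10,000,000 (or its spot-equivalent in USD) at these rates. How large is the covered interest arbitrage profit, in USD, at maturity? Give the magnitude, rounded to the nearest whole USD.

T = 2 years.
Route A — deposit BRL, sell forward: 10,000,000 × 1.01183481 × 0.15519 = USD 1,570,266.44.
Route B — convert at spot, deposit USD: 10,000,000 × 0.14649 × 1.09516225 = USD 1,604,303.18.
The quoted forward undervalues BRL, so borrow BRL, convert to USD at spot, deposit the USD at 4.65%, and buy BRL forward at 0.15519 to cover the loan.
Arbitrage profit = |1,570,266.44 − 1,604,303.18| = USD 34,037.

USD 34,037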